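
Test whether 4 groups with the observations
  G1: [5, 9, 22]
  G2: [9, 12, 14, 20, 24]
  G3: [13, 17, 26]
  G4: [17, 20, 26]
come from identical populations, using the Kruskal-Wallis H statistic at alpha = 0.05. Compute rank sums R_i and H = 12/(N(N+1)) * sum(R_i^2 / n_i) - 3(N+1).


Step 1: Combine all N = 14 observations and assign midranks.
sorted (value, group, rank): (5,G1,1), (9,G1,2.5), (9,G2,2.5), (12,G2,4), (13,G3,5), (14,G2,6), (17,G3,7.5), (17,G4,7.5), (20,G2,9.5), (20,G4,9.5), (22,G1,11), (24,G2,12), (26,G3,13.5), (26,G4,13.5)
Step 2: Sum ranks within each group.
R_1 = 14.5 (n_1 = 3)
R_2 = 34 (n_2 = 5)
R_3 = 26 (n_3 = 3)
R_4 = 30.5 (n_4 = 3)
Step 3: H = 12/(N(N+1)) * sum(R_i^2/n_i) - 3(N+1)
     = 12/(14*15) * (14.5^2/3 + 34^2/5 + 26^2/3 + 30.5^2/3) - 3*15
     = 0.057143 * 836.7 - 45
     = 2.811429.
Step 4: Ties present; correction factor C = 1 - 24/(14^3 - 14) = 0.991209. Corrected H = 2.811429 / 0.991209 = 2.836364.
Step 5: Under H0, H ~ chi^2(3); p-value = 0.417549.
Step 6: alpha = 0.05. fail to reject H0.

H = 2.8364, df = 3, p = 0.417549, fail to reject H0.


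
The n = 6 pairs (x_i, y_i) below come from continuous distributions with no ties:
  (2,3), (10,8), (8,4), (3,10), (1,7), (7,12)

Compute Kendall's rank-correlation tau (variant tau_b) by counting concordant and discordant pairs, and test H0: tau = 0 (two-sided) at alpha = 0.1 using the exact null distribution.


Step 1: Enumerate the 15 unordered pairs (i,j) with i<j and classify each by sign(x_j-x_i) * sign(y_j-y_i).
  (1,2):dx=+8,dy=+5->C; (1,3):dx=+6,dy=+1->C; (1,4):dx=+1,dy=+7->C; (1,5):dx=-1,dy=+4->D
  (1,6):dx=+5,dy=+9->C; (2,3):dx=-2,dy=-4->C; (2,4):dx=-7,dy=+2->D; (2,5):dx=-9,dy=-1->C
  (2,6):dx=-3,dy=+4->D; (3,4):dx=-5,dy=+6->D; (3,5):dx=-7,dy=+3->D; (3,6):dx=-1,dy=+8->D
  (4,5):dx=-2,dy=-3->C; (4,6):dx=+4,dy=+2->C; (5,6):dx=+6,dy=+5->C
Step 2: C = 9, D = 6, total pairs = 15.
Step 3: tau = (C - D)/(n(n-1)/2) = (9 - 6)/15 = 0.200000.
Step 4: Exact two-sided p-value (enumerate n! = 720 permutations of y under H0): p = 0.719444.
Step 5: alpha = 0.1. fail to reject H0.

tau_b = 0.2000 (C=9, D=6), p = 0.719444, fail to reject H0.


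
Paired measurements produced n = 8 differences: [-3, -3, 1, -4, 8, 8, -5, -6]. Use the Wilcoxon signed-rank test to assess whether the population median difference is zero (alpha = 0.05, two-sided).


Step 1: Drop any zero differences (none here) and take |d_i|.
|d| = [3, 3, 1, 4, 8, 8, 5, 6]
Step 2: Midrank |d_i| (ties get averaged ranks).
ranks: |3|->2.5, |3|->2.5, |1|->1, |4|->4, |8|->7.5, |8|->7.5, |5|->5, |6|->6
Step 3: Attach original signs; sum ranks with positive sign and with negative sign.
W+ = 1 + 7.5 + 7.5 = 16
W- = 2.5 + 2.5 + 4 + 5 + 6 = 20
(Check: W+ + W- = 36 should equal n(n+1)/2 = 36.)
Step 4: Test statistic W = min(W+, W-) = 16.
Step 5: Ties in |d|, so use the tie-corrected normal approximation.
        E[W] = n(n+1)/4 = 8*9/4 = 18.
        Tie groups: |d|=3 (t=2), |d|=8 (t=2); sum(t^3 - t) = 12.
        Var[W] = n(n+1)(2n+1)/24 - sum(t^3-t)/48 = 1224/24 - 12/48 = 50.75.
        z = (W - E[W]) / sqrt(Var[W]) = (16 - 18) / 7.1239 = -0.2807.
        Two-sided p = 2*Phi(z) = 0.778906.
Step 6: alpha = 0.05. fail to reject H0.

W+ = 16, W- = 20, W = min = 16, p = 0.778906, fail to reject H0.


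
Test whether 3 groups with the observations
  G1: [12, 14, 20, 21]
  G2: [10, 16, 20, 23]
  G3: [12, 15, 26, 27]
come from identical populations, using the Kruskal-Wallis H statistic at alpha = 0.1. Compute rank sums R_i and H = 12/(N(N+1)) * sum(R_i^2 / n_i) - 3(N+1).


Step 1: Combine all N = 12 observations and assign midranks.
sorted (value, group, rank): (10,G2,1), (12,G1,2.5), (12,G3,2.5), (14,G1,4), (15,G3,5), (16,G2,6), (20,G1,7.5), (20,G2,7.5), (21,G1,9), (23,G2,10), (26,G3,11), (27,G3,12)
Step 2: Sum ranks within each group.
R_1 = 23 (n_1 = 4)
R_2 = 24.5 (n_2 = 4)
R_3 = 30.5 (n_3 = 4)
Step 3: H = 12/(N(N+1)) * sum(R_i^2/n_i) - 3(N+1)
     = 12/(12*13) * (23^2/4 + 24.5^2/4 + 30.5^2/4) - 3*13
     = 0.076923 * 514.875 - 39
     = 0.605769.
Step 4: Ties present; correction factor C = 1 - 12/(12^3 - 12) = 0.993007. Corrected H = 0.605769 / 0.993007 = 0.610035.
Step 5: Under H0, H ~ chi^2(2); p-value = 0.737110.
Step 6: alpha = 0.1. fail to reject H0.

H = 0.6100, df = 2, p = 0.737110, fail to reject H0.


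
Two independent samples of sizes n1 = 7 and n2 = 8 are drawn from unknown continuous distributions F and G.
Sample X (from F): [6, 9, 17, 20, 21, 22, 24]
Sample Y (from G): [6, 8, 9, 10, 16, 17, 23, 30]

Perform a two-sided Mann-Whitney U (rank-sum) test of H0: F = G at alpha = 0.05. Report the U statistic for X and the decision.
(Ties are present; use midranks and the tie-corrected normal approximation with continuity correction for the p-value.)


Step 1: Combine and sort all 15 observations; assign midranks.
sorted (value, group): (6,X), (6,Y), (8,Y), (9,X), (9,Y), (10,Y), (16,Y), (17,X), (17,Y), (20,X), (21,X), (22,X), (23,Y), (24,X), (30,Y)
ranks: 6->1.5, 6->1.5, 8->3, 9->4.5, 9->4.5, 10->6, 16->7, 17->8.5, 17->8.5, 20->10, 21->11, 22->12, 23->13, 24->14, 30->15
Step 2: Rank sum for X: R1 = 1.5 + 4.5 + 8.5 + 10 + 11 + 12 + 14 = 61.5.
Step 3: U_X = R1 - n1(n1+1)/2 = 61.5 - 7*8/2 = 61.5 - 28 = 33.5.
       U_Y = n1*n2 - U_X = 56 - 33.5 = 22.5.
Step 4: Ties are present, so use the tie-corrected normal approximation (with continuity correction) for the p-value.
Step 5: p-value = 0.561784; compare to alpha = 0.05. fail to reject H0.

U_X = 33.5, p = 0.561784, fail to reject H0 at alpha = 0.05.


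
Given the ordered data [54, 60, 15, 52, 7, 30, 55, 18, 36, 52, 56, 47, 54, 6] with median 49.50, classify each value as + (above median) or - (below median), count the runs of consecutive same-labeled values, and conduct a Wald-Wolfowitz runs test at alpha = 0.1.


Step 1: Compute median = 49.50; label A = above, B = below.
Labels in order: AABABBABBAABAB  (n_A = 7, n_B = 7)
Step 2: Count runs R = 10.
Step 3: Under H0 (random ordering), E[R] = 2*n_A*n_B/(n_A+n_B) + 1 = 2*7*7/14 + 1 = 8.0000.
        Var[R] = 2*n_A*n_B*(2*n_A*n_B - n_A - n_B) / ((n_A+n_B)^2 * (n_A+n_B-1)) = 8232/2548 = 3.2308.
        SD[R] = 1.7974.
Step 4: Continuity-corrected z = (R - 0.5 - E[R]) / SD[R] = (10 - 0.5 - 8.0000) / 1.7974 = 0.8345.
Step 5: Two-sided p-value via normal approximation = 2*(1 - Phi(|z|)) = 0.403986.
Step 6: alpha = 0.1. fail to reject H0.

R = 10, z = 0.8345, p = 0.403986, fail to reject H0.


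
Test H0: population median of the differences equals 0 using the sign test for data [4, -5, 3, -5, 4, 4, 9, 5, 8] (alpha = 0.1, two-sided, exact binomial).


Step 1: Discard zero differences. Original n = 9; n_eff = number of nonzero differences = 9.
Nonzero differences (with sign): +4, -5, +3, -5, +4, +4, +9, +5, +8
Step 2: Count signs: positive = 7, negative = 2.
Step 3: Under H0: P(positive) = 0.5, so the number of positives S ~ Bin(9, 0.5).
Step 4: Two-sided exact p-value = sum of Bin(9,0.5) probabilities at or below the observed probability = 0.179688.
Step 5: alpha = 0.1. fail to reject H0.

n_eff = 9, pos = 7, neg = 2, p = 0.179688, fail to reject H0.


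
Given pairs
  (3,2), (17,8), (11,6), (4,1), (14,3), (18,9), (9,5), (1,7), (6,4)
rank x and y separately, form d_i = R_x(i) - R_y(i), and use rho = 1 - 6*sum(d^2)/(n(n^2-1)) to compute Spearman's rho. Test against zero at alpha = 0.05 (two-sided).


Step 1: Rank x and y separately (midranks; no ties here).
rank(x): 3->2, 17->8, 11->6, 4->3, 14->7, 18->9, 9->5, 1->1, 6->4
rank(y): 2->2, 8->8, 6->6, 1->1, 3->3, 9->9, 5->5, 7->7, 4->4
Step 2: d_i = R_x(i) - R_y(i); compute d_i^2.
  (2-2)^2=0, (8-8)^2=0, (6-6)^2=0, (3-1)^2=4, (7-3)^2=16, (9-9)^2=0, (5-5)^2=0, (1-7)^2=36, (4-4)^2=0
sum(d^2) = 56.
Step 3: rho = 1 - 6*56 / (9*(9^2 - 1)) = 1 - 336/720 = 0.533333.
Step 4: Under H0, t = rho * sqrt((n-2)/(1-rho^2)) = 1.6681 ~ t(7).
Step 5: Two-sided p-value from the t-distribution with 7 df = 0.139227.
Step 6: alpha = 0.05. fail to reject H0.

rho = 0.5333, p = 0.139227, fail to reject H0 at alpha = 0.05.


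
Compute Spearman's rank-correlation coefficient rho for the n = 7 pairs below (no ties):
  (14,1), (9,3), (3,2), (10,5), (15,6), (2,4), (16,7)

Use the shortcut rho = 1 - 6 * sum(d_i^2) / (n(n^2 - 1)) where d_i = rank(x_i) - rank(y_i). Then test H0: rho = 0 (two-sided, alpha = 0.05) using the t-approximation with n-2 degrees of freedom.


Step 1: Rank x and y separately (midranks; no ties here).
rank(x): 14->5, 9->3, 3->2, 10->4, 15->6, 2->1, 16->7
rank(y): 1->1, 3->3, 2->2, 5->5, 6->6, 4->4, 7->7
Step 2: d_i = R_x(i) - R_y(i); compute d_i^2.
  (5-1)^2=16, (3-3)^2=0, (2-2)^2=0, (4-5)^2=1, (6-6)^2=0, (1-4)^2=9, (7-7)^2=0
sum(d^2) = 26.
Step 3: rho = 1 - 6*26 / (7*(7^2 - 1)) = 1 - 156/336 = 0.535714.
Step 4: Under H0, t = rho * sqrt((n-2)/(1-rho^2)) = 1.4186 ~ t(5).
Step 5: Two-sided p-value from the t-distribution with 5 df = 0.215217.
Step 6: alpha = 0.05. fail to reject H0.

rho = 0.5357, p = 0.215217, fail to reject H0 at alpha = 0.05.


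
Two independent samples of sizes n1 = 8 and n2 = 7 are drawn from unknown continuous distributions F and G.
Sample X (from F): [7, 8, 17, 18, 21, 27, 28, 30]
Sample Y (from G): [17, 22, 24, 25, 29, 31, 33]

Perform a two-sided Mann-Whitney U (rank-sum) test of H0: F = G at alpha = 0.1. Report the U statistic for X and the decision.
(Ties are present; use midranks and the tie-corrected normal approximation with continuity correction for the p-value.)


Step 1: Combine and sort all 15 observations; assign midranks.
sorted (value, group): (7,X), (8,X), (17,X), (17,Y), (18,X), (21,X), (22,Y), (24,Y), (25,Y), (27,X), (28,X), (29,Y), (30,X), (31,Y), (33,Y)
ranks: 7->1, 8->2, 17->3.5, 17->3.5, 18->5, 21->6, 22->7, 24->8, 25->9, 27->10, 28->11, 29->12, 30->13, 31->14, 33->15
Step 2: Rank sum for X: R1 = 1 + 2 + 3.5 + 5 + 6 + 10 + 11 + 13 = 51.5.
Step 3: U_X = R1 - n1(n1+1)/2 = 51.5 - 8*9/2 = 51.5 - 36 = 15.5.
       U_Y = n1*n2 - U_X = 56 - 15.5 = 40.5.
Step 4: Ties are present, so use the tie-corrected normal approximation (with continuity correction) for the p-value.
Step 5: p-value = 0.164537; compare to alpha = 0.1. fail to reject H0.

U_X = 15.5, p = 0.164537, fail to reject H0 at alpha = 0.1.


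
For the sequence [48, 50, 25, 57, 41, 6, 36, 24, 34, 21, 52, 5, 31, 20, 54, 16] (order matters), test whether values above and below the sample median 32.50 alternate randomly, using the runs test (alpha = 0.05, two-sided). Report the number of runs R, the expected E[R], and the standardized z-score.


Step 1: Compute median = 32.50; label A = above, B = below.
Labels in order: AABAABABABABBBAB  (n_A = 8, n_B = 8)
Step 2: Count runs R = 12.
Step 3: Under H0 (random ordering), E[R] = 2*n_A*n_B/(n_A+n_B) + 1 = 2*8*8/16 + 1 = 9.0000.
        Var[R] = 2*n_A*n_B*(2*n_A*n_B - n_A - n_B) / ((n_A+n_B)^2 * (n_A+n_B-1)) = 14336/3840 = 3.7333.
        SD[R] = 1.9322.
Step 4: Continuity-corrected z = (R - 0.5 - E[R]) / SD[R] = (12 - 0.5 - 9.0000) / 1.9322 = 1.2939.
Step 5: Two-sided p-value via normal approximation = 2*(1 - Phi(|z|)) = 0.195709.
Step 6: alpha = 0.05. fail to reject H0.

R = 12, z = 1.2939, p = 0.195709, fail to reject H0.


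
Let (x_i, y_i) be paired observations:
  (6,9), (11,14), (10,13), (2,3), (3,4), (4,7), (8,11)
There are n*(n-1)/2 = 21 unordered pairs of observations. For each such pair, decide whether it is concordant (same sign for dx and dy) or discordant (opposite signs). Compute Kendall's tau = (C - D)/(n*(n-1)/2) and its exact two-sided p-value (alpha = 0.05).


Step 1: Enumerate the 21 unordered pairs (i,j) with i<j and classify each by sign(x_j-x_i) * sign(y_j-y_i).
  (1,2):dx=+5,dy=+5->C; (1,3):dx=+4,dy=+4->C; (1,4):dx=-4,dy=-6->C; (1,5):dx=-3,dy=-5->C
  (1,6):dx=-2,dy=-2->C; (1,7):dx=+2,dy=+2->C; (2,3):dx=-1,dy=-1->C; (2,4):dx=-9,dy=-11->C
  (2,5):dx=-8,dy=-10->C; (2,6):dx=-7,dy=-7->C; (2,7):dx=-3,dy=-3->C; (3,4):dx=-8,dy=-10->C
  (3,5):dx=-7,dy=-9->C; (3,6):dx=-6,dy=-6->C; (3,7):dx=-2,dy=-2->C; (4,5):dx=+1,dy=+1->C
  (4,6):dx=+2,dy=+4->C; (4,7):dx=+6,dy=+8->C; (5,6):dx=+1,dy=+3->C; (5,7):dx=+5,dy=+7->C
  (6,7):dx=+4,dy=+4->C
Step 2: C = 21, D = 0, total pairs = 21.
Step 3: tau = (C - D)/(n(n-1)/2) = (21 - 0)/21 = 1.000000.
Step 4: Exact two-sided p-value (enumerate n! = 5040 permutations of y under H0): p = 0.000397.
Step 5: alpha = 0.05. reject H0.

tau_b = 1.0000 (C=21, D=0), p = 0.000397, reject H0.


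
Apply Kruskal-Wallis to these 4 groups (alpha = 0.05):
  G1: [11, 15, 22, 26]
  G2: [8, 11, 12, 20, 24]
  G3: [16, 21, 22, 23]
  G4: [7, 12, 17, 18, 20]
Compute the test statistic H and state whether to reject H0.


Step 1: Combine all N = 18 observations and assign midranks.
sorted (value, group, rank): (7,G4,1), (8,G2,2), (11,G1,3.5), (11,G2,3.5), (12,G2,5.5), (12,G4,5.5), (15,G1,7), (16,G3,8), (17,G4,9), (18,G4,10), (20,G2,11.5), (20,G4,11.5), (21,G3,13), (22,G1,14.5), (22,G3,14.5), (23,G3,16), (24,G2,17), (26,G1,18)
Step 2: Sum ranks within each group.
R_1 = 43 (n_1 = 4)
R_2 = 39.5 (n_2 = 5)
R_3 = 51.5 (n_3 = 4)
R_4 = 37 (n_4 = 5)
Step 3: H = 12/(N(N+1)) * sum(R_i^2/n_i) - 3(N+1)
     = 12/(18*19) * (43^2/4 + 39.5^2/5 + 51.5^2/4 + 37^2/5) - 3*19
     = 0.035088 * 1711.16 - 57
     = 3.040789.
Step 4: Ties present; correction factor C = 1 - 24/(18^3 - 18) = 0.995872. Corrected H = 3.040789 / 0.995872 = 3.053394.
Step 5: Under H0, H ~ chi^2(3); p-value = 0.383466.
Step 6: alpha = 0.05. fail to reject H0.

H = 3.0534, df = 3, p = 0.383466, fail to reject H0.


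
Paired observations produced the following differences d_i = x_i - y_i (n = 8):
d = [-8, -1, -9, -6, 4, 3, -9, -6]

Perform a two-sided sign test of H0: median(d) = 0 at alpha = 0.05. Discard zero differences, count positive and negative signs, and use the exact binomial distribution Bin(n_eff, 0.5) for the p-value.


Step 1: Discard zero differences. Original n = 8; n_eff = number of nonzero differences = 8.
Nonzero differences (with sign): -8, -1, -9, -6, +4, +3, -9, -6
Step 2: Count signs: positive = 2, negative = 6.
Step 3: Under H0: P(positive) = 0.5, so the number of positives S ~ Bin(8, 0.5).
Step 4: Two-sided exact p-value = sum of Bin(8,0.5) probabilities at or below the observed probability = 0.289062.
Step 5: alpha = 0.05. fail to reject H0.

n_eff = 8, pos = 2, neg = 6, p = 0.289062, fail to reject H0.


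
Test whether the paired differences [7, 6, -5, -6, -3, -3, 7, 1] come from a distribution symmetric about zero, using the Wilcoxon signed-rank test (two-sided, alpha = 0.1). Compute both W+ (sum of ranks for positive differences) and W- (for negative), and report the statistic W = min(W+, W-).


Step 1: Drop any zero differences (none here) and take |d_i|.
|d| = [7, 6, 5, 6, 3, 3, 7, 1]
Step 2: Midrank |d_i| (ties get averaged ranks).
ranks: |7|->7.5, |6|->5.5, |5|->4, |6|->5.5, |3|->2.5, |3|->2.5, |7|->7.5, |1|->1
Step 3: Attach original signs; sum ranks with positive sign and with negative sign.
W+ = 7.5 + 5.5 + 7.5 + 1 = 21.5
W- = 4 + 5.5 + 2.5 + 2.5 = 14.5
(Check: W+ + W- = 36 should equal n(n+1)/2 = 36.)
Step 4: Test statistic W = min(W+, W-) = 14.5.
Step 5: Ties in |d|, so use the tie-corrected normal approximation.
        E[W] = n(n+1)/4 = 8*9/4 = 18.
        Tie groups: |d|=3 (t=2), |d|=6 (t=2), |d|=7 (t=2); sum(t^3 - t) = 18.
        Var[W] = n(n+1)(2n+1)/24 - sum(t^3-t)/48 = 1224/24 - 18/48 = 50.625.
        z = (W - E[W]) / sqrt(Var[W]) = (14.5 - 18) / 7.1151 = -0.4919.
        Two-sided p = 2*Phi(z) = 0.622783.
Step 6: alpha = 0.1. fail to reject H0.

W+ = 21.5, W- = 14.5, W = min = 14.5, p = 0.622783, fail to reject H0.


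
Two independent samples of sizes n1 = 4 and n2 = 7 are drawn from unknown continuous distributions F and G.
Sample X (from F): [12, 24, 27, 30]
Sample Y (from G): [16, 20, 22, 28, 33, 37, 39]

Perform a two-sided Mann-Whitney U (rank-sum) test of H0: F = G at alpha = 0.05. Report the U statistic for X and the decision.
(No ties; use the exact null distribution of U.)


Step 1: Combine and sort all 11 observations; assign midranks.
sorted (value, group): (12,X), (16,Y), (20,Y), (22,Y), (24,X), (27,X), (28,Y), (30,X), (33,Y), (37,Y), (39,Y)
ranks: 12->1, 16->2, 20->3, 22->4, 24->5, 27->6, 28->7, 30->8, 33->9, 37->10, 39->11
Step 2: Rank sum for X: R1 = 1 + 5 + 6 + 8 = 20.
Step 3: U_X = R1 - n1(n1+1)/2 = 20 - 4*5/2 = 20 - 10 = 10.
       U_Y = n1*n2 - U_X = 28 - 10 = 18.
Step 4: No ties, so the exact null distribution of U (based on enumerating the C(11,4) = 330 equally likely rank assignments) gives the two-sided p-value.
Step 5: p-value = 0.527273; compare to alpha = 0.05. fail to reject H0.

U_X = 10, p = 0.527273, fail to reject H0 at alpha = 0.05.


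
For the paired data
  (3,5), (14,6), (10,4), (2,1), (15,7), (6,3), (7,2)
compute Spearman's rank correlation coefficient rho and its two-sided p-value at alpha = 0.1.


Step 1: Rank x and y separately (midranks; no ties here).
rank(x): 3->2, 14->6, 10->5, 2->1, 15->7, 6->3, 7->4
rank(y): 5->5, 6->6, 4->4, 1->1, 7->7, 3->3, 2->2
Step 2: d_i = R_x(i) - R_y(i); compute d_i^2.
  (2-5)^2=9, (6-6)^2=0, (5-4)^2=1, (1-1)^2=0, (7-7)^2=0, (3-3)^2=0, (4-2)^2=4
sum(d^2) = 14.
Step 3: rho = 1 - 6*14 / (7*(7^2 - 1)) = 1 - 84/336 = 0.750000.
Step 4: Under H0, t = rho * sqrt((n-2)/(1-rho^2)) = 2.5355 ~ t(5).
Step 5: Two-sided p-value from the t-distribution with 5 df = 0.052181.
Step 6: alpha = 0.1. reject H0.

rho = 0.7500, p = 0.052181, reject H0 at alpha = 0.1.


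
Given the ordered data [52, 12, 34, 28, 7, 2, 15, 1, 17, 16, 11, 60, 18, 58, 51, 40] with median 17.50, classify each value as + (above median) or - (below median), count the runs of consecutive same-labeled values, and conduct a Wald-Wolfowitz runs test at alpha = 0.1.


Step 1: Compute median = 17.50; label A = above, B = below.
Labels in order: ABAABBBBBBBAAAAA  (n_A = 8, n_B = 8)
Step 2: Count runs R = 5.
Step 3: Under H0 (random ordering), E[R] = 2*n_A*n_B/(n_A+n_B) + 1 = 2*8*8/16 + 1 = 9.0000.
        Var[R] = 2*n_A*n_B*(2*n_A*n_B - n_A - n_B) / ((n_A+n_B)^2 * (n_A+n_B-1)) = 14336/3840 = 3.7333.
        SD[R] = 1.9322.
Step 4: Continuity-corrected z = (R + 0.5 - E[R]) / SD[R] = (5 + 0.5 - 9.0000) / 1.9322 = -1.8114.
Step 5: Two-sided p-value via normal approximation = 2*(1 - Phi(|z|)) = 0.070076.
Step 6: alpha = 0.1. reject H0.

R = 5, z = -1.8114, p = 0.070076, reject H0.


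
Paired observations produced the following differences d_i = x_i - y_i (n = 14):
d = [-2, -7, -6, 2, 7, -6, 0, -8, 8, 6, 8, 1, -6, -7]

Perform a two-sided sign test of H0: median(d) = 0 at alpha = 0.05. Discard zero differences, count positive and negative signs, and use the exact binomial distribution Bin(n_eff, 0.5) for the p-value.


Step 1: Discard zero differences. Original n = 14; n_eff = number of nonzero differences = 13.
Nonzero differences (with sign): -2, -7, -6, +2, +7, -6, -8, +8, +6, +8, +1, -6, -7
Step 2: Count signs: positive = 6, negative = 7.
Step 3: Under H0: P(positive) = 0.5, so the number of positives S ~ Bin(13, 0.5).
Step 4: Two-sided exact p-value = sum of Bin(13,0.5) probabilities at or below the observed probability = 1.000000.
Step 5: alpha = 0.05. fail to reject H0.

n_eff = 13, pos = 6, neg = 7, p = 1.000000, fail to reject H0.


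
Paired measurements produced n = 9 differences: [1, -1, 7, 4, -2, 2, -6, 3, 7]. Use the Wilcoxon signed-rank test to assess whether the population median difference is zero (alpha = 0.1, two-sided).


Step 1: Drop any zero differences (none here) and take |d_i|.
|d| = [1, 1, 7, 4, 2, 2, 6, 3, 7]
Step 2: Midrank |d_i| (ties get averaged ranks).
ranks: |1|->1.5, |1|->1.5, |7|->8.5, |4|->6, |2|->3.5, |2|->3.5, |6|->7, |3|->5, |7|->8.5
Step 3: Attach original signs; sum ranks with positive sign and with negative sign.
W+ = 1.5 + 8.5 + 6 + 3.5 + 5 + 8.5 = 33
W- = 1.5 + 3.5 + 7 = 12
(Check: W+ + W- = 45 should equal n(n+1)/2 = 45.)
Step 4: Test statistic W = min(W+, W-) = 12.
Step 5: Ties in |d|, so use the tie-corrected normal approximation.
        E[W] = n(n+1)/4 = 9*10/4 = 22.5.
        Tie groups: |d|=1 (t=2), |d|=2 (t=2), |d|=7 (t=2); sum(t^3 - t) = 18.
        Var[W] = n(n+1)(2n+1)/24 - sum(t^3-t)/48 = 1710/24 - 18/48 = 70.875.
        z = (W - E[W]) / sqrt(Var[W]) = (12 - 22.5) / 8.4187 = -1.2472.
        Two-sided p = 2*Phi(z) = 0.212317.
Step 6: alpha = 0.1. fail to reject H0.

W+ = 33, W- = 12, W = min = 12, p = 0.212317, fail to reject H0.


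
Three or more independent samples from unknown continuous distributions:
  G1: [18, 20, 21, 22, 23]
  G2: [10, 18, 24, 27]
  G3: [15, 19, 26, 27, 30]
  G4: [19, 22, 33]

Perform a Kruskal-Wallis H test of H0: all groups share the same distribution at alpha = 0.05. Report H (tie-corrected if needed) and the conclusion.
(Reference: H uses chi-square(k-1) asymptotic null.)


Step 1: Combine all N = 17 observations and assign midranks.
sorted (value, group, rank): (10,G2,1), (15,G3,2), (18,G1,3.5), (18,G2,3.5), (19,G3,5.5), (19,G4,5.5), (20,G1,7), (21,G1,8), (22,G1,9.5), (22,G4,9.5), (23,G1,11), (24,G2,12), (26,G3,13), (27,G2,14.5), (27,G3,14.5), (30,G3,16), (33,G4,17)
Step 2: Sum ranks within each group.
R_1 = 39 (n_1 = 5)
R_2 = 31 (n_2 = 4)
R_3 = 51 (n_3 = 5)
R_4 = 32 (n_4 = 3)
Step 3: H = 12/(N(N+1)) * sum(R_i^2/n_i) - 3(N+1)
     = 12/(17*18) * (39^2/5 + 31^2/4 + 51^2/5 + 32^2/3) - 3*18
     = 0.039216 * 1405.98 - 54
     = 1.136601.
Step 4: Ties present; correction factor C = 1 - 24/(17^3 - 17) = 0.995098. Corrected H = 1.136601 / 0.995098 = 1.142200.
Step 5: Under H0, H ~ chi^2(3); p-value = 0.766898.
Step 6: alpha = 0.05. fail to reject H0.

H = 1.1422, df = 3, p = 0.766898, fail to reject H0.


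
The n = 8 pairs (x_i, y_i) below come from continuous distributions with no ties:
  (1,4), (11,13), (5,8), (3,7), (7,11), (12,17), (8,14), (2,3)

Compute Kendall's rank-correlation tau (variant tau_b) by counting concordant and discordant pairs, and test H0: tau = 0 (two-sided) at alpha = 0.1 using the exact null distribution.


Step 1: Enumerate the 28 unordered pairs (i,j) with i<j and classify each by sign(x_j-x_i) * sign(y_j-y_i).
  (1,2):dx=+10,dy=+9->C; (1,3):dx=+4,dy=+4->C; (1,4):dx=+2,dy=+3->C; (1,5):dx=+6,dy=+7->C
  (1,6):dx=+11,dy=+13->C; (1,7):dx=+7,dy=+10->C; (1,8):dx=+1,dy=-1->D; (2,3):dx=-6,dy=-5->C
  (2,4):dx=-8,dy=-6->C; (2,5):dx=-4,dy=-2->C; (2,6):dx=+1,dy=+4->C; (2,7):dx=-3,dy=+1->D
  (2,8):dx=-9,dy=-10->C; (3,4):dx=-2,dy=-1->C; (3,5):dx=+2,dy=+3->C; (3,6):dx=+7,dy=+9->C
  (3,7):dx=+3,dy=+6->C; (3,8):dx=-3,dy=-5->C; (4,5):dx=+4,dy=+4->C; (4,6):dx=+9,dy=+10->C
  (4,7):dx=+5,dy=+7->C; (4,8):dx=-1,dy=-4->C; (5,6):dx=+5,dy=+6->C; (5,7):dx=+1,dy=+3->C
  (5,8):dx=-5,dy=-8->C; (6,7):dx=-4,dy=-3->C; (6,8):dx=-10,dy=-14->C; (7,8):dx=-6,dy=-11->C
Step 2: C = 26, D = 2, total pairs = 28.
Step 3: tau = (C - D)/(n(n-1)/2) = (26 - 2)/28 = 0.857143.
Step 4: Exact two-sided p-value (enumerate n! = 40320 permutations of y under H0): p = 0.001736.
Step 5: alpha = 0.1. reject H0.

tau_b = 0.8571 (C=26, D=2), p = 0.001736, reject H0.


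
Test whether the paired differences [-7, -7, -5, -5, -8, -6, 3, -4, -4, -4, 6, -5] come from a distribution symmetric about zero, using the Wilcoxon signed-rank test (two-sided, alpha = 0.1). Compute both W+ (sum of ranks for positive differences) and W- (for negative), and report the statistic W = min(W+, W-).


Step 1: Drop any zero differences (none here) and take |d_i|.
|d| = [7, 7, 5, 5, 8, 6, 3, 4, 4, 4, 6, 5]
Step 2: Midrank |d_i| (ties get averaged ranks).
ranks: |7|->10.5, |7|->10.5, |5|->6, |5|->6, |8|->12, |6|->8.5, |3|->1, |4|->3, |4|->3, |4|->3, |6|->8.5, |5|->6
Step 3: Attach original signs; sum ranks with positive sign and with negative sign.
W+ = 1 + 8.5 = 9.5
W- = 10.5 + 10.5 + 6 + 6 + 12 + 8.5 + 3 + 3 + 3 + 6 = 68.5
(Check: W+ + W- = 78 should equal n(n+1)/2 = 78.)
Step 4: Test statistic W = min(W+, W-) = 9.5.
Step 5: Ties in |d|, so use the tie-corrected normal approximation.
        E[W] = n(n+1)/4 = 12*13/4 = 39.
        Tie groups: |d|=4 (t=3), |d|=5 (t=3), |d|=6 (t=2), |d|=7 (t=2); sum(t^3 - t) = 60.
        Var[W] = n(n+1)(2n+1)/24 - sum(t^3-t)/48 = 3900/24 - 60/48 = 161.25.
        z = (W - E[W]) / sqrt(Var[W]) = (9.5 - 39) / 12.6984 = -2.3231.
        Two-sided p = 2*Phi(z) = 0.020173.
Step 6: alpha = 0.1. reject H0.

W+ = 9.5, W- = 68.5, W = min = 9.5, p = 0.020173, reject H0.


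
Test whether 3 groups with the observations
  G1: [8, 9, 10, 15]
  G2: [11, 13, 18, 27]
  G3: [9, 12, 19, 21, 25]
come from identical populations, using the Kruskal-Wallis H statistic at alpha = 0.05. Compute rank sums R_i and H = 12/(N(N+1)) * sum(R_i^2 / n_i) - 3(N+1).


Step 1: Combine all N = 13 observations and assign midranks.
sorted (value, group, rank): (8,G1,1), (9,G1,2.5), (9,G3,2.5), (10,G1,4), (11,G2,5), (12,G3,6), (13,G2,7), (15,G1,8), (18,G2,9), (19,G3,10), (21,G3,11), (25,G3,12), (27,G2,13)
Step 2: Sum ranks within each group.
R_1 = 15.5 (n_1 = 4)
R_2 = 34 (n_2 = 4)
R_3 = 41.5 (n_3 = 5)
Step 3: H = 12/(N(N+1)) * sum(R_i^2/n_i) - 3(N+1)
     = 12/(13*14) * (15.5^2/4 + 34^2/4 + 41.5^2/5) - 3*14
     = 0.065934 * 693.513 - 42
     = 3.726099.
Step 4: Ties present; correction factor C = 1 - 6/(13^3 - 13) = 0.997253. Corrected H = 3.726099 / 0.997253 = 3.736364.
Step 5: Under H0, H ~ chi^2(2); p-value = 0.154404.
Step 6: alpha = 0.05. fail to reject H0.

H = 3.7364, df = 2, p = 0.154404, fail to reject H0.


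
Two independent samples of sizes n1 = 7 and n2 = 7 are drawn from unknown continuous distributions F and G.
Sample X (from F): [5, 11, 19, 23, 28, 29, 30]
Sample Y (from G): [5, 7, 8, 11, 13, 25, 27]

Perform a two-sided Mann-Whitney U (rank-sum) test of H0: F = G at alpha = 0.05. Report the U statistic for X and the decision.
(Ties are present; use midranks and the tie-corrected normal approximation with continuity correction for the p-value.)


Step 1: Combine and sort all 14 observations; assign midranks.
sorted (value, group): (5,X), (5,Y), (7,Y), (8,Y), (11,X), (11,Y), (13,Y), (19,X), (23,X), (25,Y), (27,Y), (28,X), (29,X), (30,X)
ranks: 5->1.5, 5->1.5, 7->3, 8->4, 11->5.5, 11->5.5, 13->7, 19->8, 23->9, 25->10, 27->11, 28->12, 29->13, 30->14
Step 2: Rank sum for X: R1 = 1.5 + 5.5 + 8 + 9 + 12 + 13 + 14 = 63.
Step 3: U_X = R1 - n1(n1+1)/2 = 63 - 7*8/2 = 63 - 28 = 35.
       U_Y = n1*n2 - U_X = 49 - 35 = 14.
Step 4: Ties are present, so use the tie-corrected normal approximation (with continuity correction) for the p-value.
Step 5: p-value = 0.200345; compare to alpha = 0.05. fail to reject H0.

U_X = 35, p = 0.200345, fail to reject H0 at alpha = 0.05.


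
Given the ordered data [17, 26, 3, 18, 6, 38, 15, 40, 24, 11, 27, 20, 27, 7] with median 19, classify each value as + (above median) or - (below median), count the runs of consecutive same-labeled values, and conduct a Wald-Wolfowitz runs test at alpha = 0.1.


Step 1: Compute median = 19; label A = above, B = below.
Labels in order: BABBBABAABAAAB  (n_A = 7, n_B = 7)
Step 2: Count runs R = 9.
Step 3: Under H0 (random ordering), E[R] = 2*n_A*n_B/(n_A+n_B) + 1 = 2*7*7/14 + 1 = 8.0000.
        Var[R] = 2*n_A*n_B*(2*n_A*n_B - n_A - n_B) / ((n_A+n_B)^2 * (n_A+n_B-1)) = 8232/2548 = 3.2308.
        SD[R] = 1.7974.
Step 4: Continuity-corrected z = (R - 0.5 - E[R]) / SD[R] = (9 - 0.5 - 8.0000) / 1.7974 = 0.2782.
Step 5: Two-sided p-value via normal approximation = 2*(1 - Phi(|z|)) = 0.780879.
Step 6: alpha = 0.1. fail to reject H0.

R = 9, z = 0.2782, p = 0.780879, fail to reject H0.


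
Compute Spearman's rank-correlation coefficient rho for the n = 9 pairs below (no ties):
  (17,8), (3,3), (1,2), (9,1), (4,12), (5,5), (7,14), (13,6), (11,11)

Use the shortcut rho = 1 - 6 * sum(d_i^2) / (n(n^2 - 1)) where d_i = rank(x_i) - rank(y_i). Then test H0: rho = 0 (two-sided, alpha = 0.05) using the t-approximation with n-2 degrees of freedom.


Step 1: Rank x and y separately (midranks; no ties here).
rank(x): 17->9, 3->2, 1->1, 9->6, 4->3, 5->4, 7->5, 13->8, 11->7
rank(y): 8->6, 3->3, 2->2, 1->1, 12->8, 5->4, 14->9, 6->5, 11->7
Step 2: d_i = R_x(i) - R_y(i); compute d_i^2.
  (9-6)^2=9, (2-3)^2=1, (1-2)^2=1, (6-1)^2=25, (3-8)^2=25, (4-4)^2=0, (5-9)^2=16, (8-5)^2=9, (7-7)^2=0
sum(d^2) = 86.
Step 3: rho = 1 - 6*86 / (9*(9^2 - 1)) = 1 - 516/720 = 0.283333.
Step 4: Under H0, t = rho * sqrt((n-2)/(1-rho^2)) = 0.7817 ~ t(7).
Step 5: Two-sided p-value from the t-distribution with 7 df = 0.460030.
Step 6: alpha = 0.05. fail to reject H0.

rho = 0.2833, p = 0.460030, fail to reject H0 at alpha = 0.05.


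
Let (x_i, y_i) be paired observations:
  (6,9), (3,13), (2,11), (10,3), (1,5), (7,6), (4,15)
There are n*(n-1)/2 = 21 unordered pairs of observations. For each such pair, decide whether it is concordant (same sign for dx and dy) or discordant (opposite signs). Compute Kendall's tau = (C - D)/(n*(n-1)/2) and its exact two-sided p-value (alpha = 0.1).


Step 1: Enumerate the 21 unordered pairs (i,j) with i<j and classify each by sign(x_j-x_i) * sign(y_j-y_i).
  (1,2):dx=-3,dy=+4->D; (1,3):dx=-4,dy=+2->D; (1,4):dx=+4,dy=-6->D; (1,5):dx=-5,dy=-4->C
  (1,6):dx=+1,dy=-3->D; (1,7):dx=-2,dy=+6->D; (2,3):dx=-1,dy=-2->C; (2,4):dx=+7,dy=-10->D
  (2,5):dx=-2,dy=-8->C; (2,6):dx=+4,dy=-7->D; (2,7):dx=+1,dy=+2->C; (3,4):dx=+8,dy=-8->D
  (3,5):dx=-1,dy=-6->C; (3,6):dx=+5,dy=-5->D; (3,7):dx=+2,dy=+4->C; (4,5):dx=-9,dy=+2->D
  (4,6):dx=-3,dy=+3->D; (4,7):dx=-6,dy=+12->D; (5,6):dx=+6,dy=+1->C; (5,7):dx=+3,dy=+10->C
  (6,7):dx=-3,dy=+9->D
Step 2: C = 8, D = 13, total pairs = 21.
Step 3: tau = (C - D)/(n(n-1)/2) = (8 - 13)/21 = -0.238095.
Step 4: Exact two-sided p-value (enumerate n! = 5040 permutations of y under H0): p = 0.561905.
Step 5: alpha = 0.1. fail to reject H0.

tau_b = -0.2381 (C=8, D=13), p = 0.561905, fail to reject H0.


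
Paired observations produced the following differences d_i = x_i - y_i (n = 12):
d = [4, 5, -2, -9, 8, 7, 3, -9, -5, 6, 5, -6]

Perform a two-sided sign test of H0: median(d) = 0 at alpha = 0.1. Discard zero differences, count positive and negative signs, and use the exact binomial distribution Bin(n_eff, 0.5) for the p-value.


Step 1: Discard zero differences. Original n = 12; n_eff = number of nonzero differences = 12.
Nonzero differences (with sign): +4, +5, -2, -9, +8, +7, +3, -9, -5, +6, +5, -6
Step 2: Count signs: positive = 7, negative = 5.
Step 3: Under H0: P(positive) = 0.5, so the number of positives S ~ Bin(12, 0.5).
Step 4: Two-sided exact p-value = sum of Bin(12,0.5) probabilities at or below the observed probability = 0.774414.
Step 5: alpha = 0.1. fail to reject H0.

n_eff = 12, pos = 7, neg = 5, p = 0.774414, fail to reject H0.


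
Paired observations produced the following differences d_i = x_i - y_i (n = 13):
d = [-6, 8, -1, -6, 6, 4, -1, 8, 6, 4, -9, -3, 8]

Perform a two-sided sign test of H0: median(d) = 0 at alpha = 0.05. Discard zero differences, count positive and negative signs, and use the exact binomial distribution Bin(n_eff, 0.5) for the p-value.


Step 1: Discard zero differences. Original n = 13; n_eff = number of nonzero differences = 13.
Nonzero differences (with sign): -6, +8, -1, -6, +6, +4, -1, +8, +6, +4, -9, -3, +8
Step 2: Count signs: positive = 7, negative = 6.
Step 3: Under H0: P(positive) = 0.5, so the number of positives S ~ Bin(13, 0.5).
Step 4: Two-sided exact p-value = sum of Bin(13,0.5) probabilities at or below the observed probability = 1.000000.
Step 5: alpha = 0.05. fail to reject H0.

n_eff = 13, pos = 7, neg = 6, p = 1.000000, fail to reject H0.


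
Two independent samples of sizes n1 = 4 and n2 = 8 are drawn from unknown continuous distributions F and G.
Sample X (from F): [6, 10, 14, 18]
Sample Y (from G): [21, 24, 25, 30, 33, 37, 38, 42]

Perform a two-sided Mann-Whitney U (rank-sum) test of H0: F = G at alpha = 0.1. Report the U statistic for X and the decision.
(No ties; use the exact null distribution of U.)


Step 1: Combine and sort all 12 observations; assign midranks.
sorted (value, group): (6,X), (10,X), (14,X), (18,X), (21,Y), (24,Y), (25,Y), (30,Y), (33,Y), (37,Y), (38,Y), (42,Y)
ranks: 6->1, 10->2, 14->3, 18->4, 21->5, 24->6, 25->7, 30->8, 33->9, 37->10, 38->11, 42->12
Step 2: Rank sum for X: R1 = 1 + 2 + 3 + 4 = 10.
Step 3: U_X = R1 - n1(n1+1)/2 = 10 - 4*5/2 = 10 - 10 = 0.
       U_Y = n1*n2 - U_X = 32 - 0 = 32.
Step 4: No ties, so the exact null distribution of U (based on enumerating the C(12,4) = 495 equally likely rank assignments) gives the two-sided p-value.
Step 5: p-value = 0.004040; compare to alpha = 0.1. reject H0.

U_X = 0, p = 0.004040, reject H0 at alpha = 0.1.


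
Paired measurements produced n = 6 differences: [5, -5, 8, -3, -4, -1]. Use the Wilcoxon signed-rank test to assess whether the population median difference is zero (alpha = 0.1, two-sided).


Step 1: Drop any zero differences (none here) and take |d_i|.
|d| = [5, 5, 8, 3, 4, 1]
Step 2: Midrank |d_i| (ties get averaged ranks).
ranks: |5|->4.5, |5|->4.5, |8|->6, |3|->2, |4|->3, |1|->1
Step 3: Attach original signs; sum ranks with positive sign and with negative sign.
W+ = 4.5 + 6 = 10.5
W- = 4.5 + 2 + 3 + 1 = 10.5
(Check: W+ + W- = 21 should equal n(n+1)/2 = 21.)
Step 4: Test statistic W = min(W+, W-) = 10.5.
Step 5: Ties in |d|, so use the tie-corrected normal approximation.
        E[W] = n(n+1)/4 = 6*7/4 = 10.5.
        Tie groups: |d|=5 (t=2); sum(t^3 - t) = 6.
        Var[W] = n(n+1)(2n+1)/24 - sum(t^3-t)/48 = 546/24 - 6/48 = 22.625.
        z = (W - E[W]) / sqrt(Var[W]) = (10.5 - 10.5) / 4.7566 = 0.0000.
        Two-sided p = 2*Phi(z) = 1.000000.
Step 6: alpha = 0.1. fail to reject H0.

W+ = 10.5, W- = 10.5, W = min = 10.5, p = 1.000000, fail to reject H0.


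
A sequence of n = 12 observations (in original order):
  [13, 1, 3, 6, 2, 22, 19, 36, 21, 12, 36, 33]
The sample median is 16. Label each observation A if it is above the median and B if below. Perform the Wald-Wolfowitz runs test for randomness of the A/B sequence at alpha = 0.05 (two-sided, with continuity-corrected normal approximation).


Step 1: Compute median = 16; label A = above, B = below.
Labels in order: BBBBBAAAABAA  (n_A = 6, n_B = 6)
Step 2: Count runs R = 4.
Step 3: Under H0 (random ordering), E[R] = 2*n_A*n_B/(n_A+n_B) + 1 = 2*6*6/12 + 1 = 7.0000.
        Var[R] = 2*n_A*n_B*(2*n_A*n_B - n_A - n_B) / ((n_A+n_B)^2 * (n_A+n_B-1)) = 4320/1584 = 2.7273.
        SD[R] = 1.6514.
Step 4: Continuity-corrected z = (R + 0.5 - E[R]) / SD[R] = (4 + 0.5 - 7.0000) / 1.6514 = -1.5138.
Step 5: Two-sided p-value via normal approximation = 2*(1 - Phi(|z|)) = 0.130070.
Step 6: alpha = 0.05. fail to reject H0.

R = 4, z = -1.5138, p = 0.130070, fail to reject H0.


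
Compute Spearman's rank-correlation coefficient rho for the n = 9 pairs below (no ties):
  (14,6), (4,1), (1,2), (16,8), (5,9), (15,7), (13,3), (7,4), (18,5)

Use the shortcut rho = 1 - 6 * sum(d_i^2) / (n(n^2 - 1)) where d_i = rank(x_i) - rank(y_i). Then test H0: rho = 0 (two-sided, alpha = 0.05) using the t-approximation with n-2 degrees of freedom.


Step 1: Rank x and y separately (midranks; no ties here).
rank(x): 14->6, 4->2, 1->1, 16->8, 5->3, 15->7, 13->5, 7->4, 18->9
rank(y): 6->6, 1->1, 2->2, 8->8, 9->9, 7->7, 3->3, 4->4, 5->5
Step 2: d_i = R_x(i) - R_y(i); compute d_i^2.
  (6-6)^2=0, (2-1)^2=1, (1-2)^2=1, (8-8)^2=0, (3-9)^2=36, (7-7)^2=0, (5-3)^2=4, (4-4)^2=0, (9-5)^2=16
sum(d^2) = 58.
Step 3: rho = 1 - 6*58 / (9*(9^2 - 1)) = 1 - 348/720 = 0.516667.
Step 4: Under H0, t = rho * sqrt((n-2)/(1-rho^2)) = 1.5966 ~ t(7).
Step 5: Two-sided p-value from the t-distribution with 7 df = 0.154390.
Step 6: alpha = 0.05. fail to reject H0.

rho = 0.5167, p = 0.154390, fail to reject H0 at alpha = 0.05.


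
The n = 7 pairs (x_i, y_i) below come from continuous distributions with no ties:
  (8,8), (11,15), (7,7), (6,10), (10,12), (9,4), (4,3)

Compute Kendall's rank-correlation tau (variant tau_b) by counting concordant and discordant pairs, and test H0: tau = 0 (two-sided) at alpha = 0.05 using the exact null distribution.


Step 1: Enumerate the 21 unordered pairs (i,j) with i<j and classify each by sign(x_j-x_i) * sign(y_j-y_i).
  (1,2):dx=+3,dy=+7->C; (1,3):dx=-1,dy=-1->C; (1,4):dx=-2,dy=+2->D; (1,5):dx=+2,dy=+4->C
  (1,6):dx=+1,dy=-4->D; (1,7):dx=-4,dy=-5->C; (2,3):dx=-4,dy=-8->C; (2,4):dx=-5,dy=-5->C
  (2,5):dx=-1,dy=-3->C; (2,6):dx=-2,dy=-11->C; (2,7):dx=-7,dy=-12->C; (3,4):dx=-1,dy=+3->D
  (3,5):dx=+3,dy=+5->C; (3,6):dx=+2,dy=-3->D; (3,7):dx=-3,dy=-4->C; (4,5):dx=+4,dy=+2->C
  (4,6):dx=+3,dy=-6->D; (4,7):dx=-2,dy=-7->C; (5,6):dx=-1,dy=-8->C; (5,7):dx=-6,dy=-9->C
  (6,7):dx=-5,dy=-1->C
Step 2: C = 16, D = 5, total pairs = 21.
Step 3: tau = (C - D)/(n(n-1)/2) = (16 - 5)/21 = 0.523810.
Step 4: Exact two-sided p-value (enumerate n! = 5040 permutations of y under H0): p = 0.136111.
Step 5: alpha = 0.05. fail to reject H0.

tau_b = 0.5238 (C=16, D=5), p = 0.136111, fail to reject H0.


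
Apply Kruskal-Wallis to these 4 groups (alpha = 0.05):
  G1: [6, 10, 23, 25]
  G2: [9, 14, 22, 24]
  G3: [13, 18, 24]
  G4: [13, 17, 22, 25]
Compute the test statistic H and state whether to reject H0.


Step 1: Combine all N = 15 observations and assign midranks.
sorted (value, group, rank): (6,G1,1), (9,G2,2), (10,G1,3), (13,G3,4.5), (13,G4,4.5), (14,G2,6), (17,G4,7), (18,G3,8), (22,G2,9.5), (22,G4,9.5), (23,G1,11), (24,G2,12.5), (24,G3,12.5), (25,G1,14.5), (25,G4,14.5)
Step 2: Sum ranks within each group.
R_1 = 29.5 (n_1 = 4)
R_2 = 30 (n_2 = 4)
R_3 = 25 (n_3 = 3)
R_4 = 35.5 (n_4 = 4)
Step 3: H = 12/(N(N+1)) * sum(R_i^2/n_i) - 3(N+1)
     = 12/(15*16) * (29.5^2/4 + 30^2/4 + 25^2/3 + 35.5^2/4) - 3*16
     = 0.050000 * 965.958 - 48
     = 0.297917.
Step 4: Ties present; correction factor C = 1 - 24/(15^3 - 15) = 0.992857. Corrected H = 0.297917 / 0.992857 = 0.300060.
Step 5: Under H0, H ~ chi^2(3); p-value = 0.960017.
Step 6: alpha = 0.05. fail to reject H0.

H = 0.3001, df = 3, p = 0.960017, fail to reject H0.


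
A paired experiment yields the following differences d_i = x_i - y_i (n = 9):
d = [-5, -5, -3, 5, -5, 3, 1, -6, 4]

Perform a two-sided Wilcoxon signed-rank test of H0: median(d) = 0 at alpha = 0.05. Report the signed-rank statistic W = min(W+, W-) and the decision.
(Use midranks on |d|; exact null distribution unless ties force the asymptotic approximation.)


Step 1: Drop any zero differences (none here) and take |d_i|.
|d| = [5, 5, 3, 5, 5, 3, 1, 6, 4]
Step 2: Midrank |d_i| (ties get averaged ranks).
ranks: |5|->6.5, |5|->6.5, |3|->2.5, |5|->6.5, |5|->6.5, |3|->2.5, |1|->1, |6|->9, |4|->4
Step 3: Attach original signs; sum ranks with positive sign and with negative sign.
W+ = 6.5 + 2.5 + 1 + 4 = 14
W- = 6.5 + 6.5 + 2.5 + 6.5 + 9 = 31
(Check: W+ + W- = 45 should equal n(n+1)/2 = 45.)
Step 4: Test statistic W = min(W+, W-) = 14.
Step 5: Ties in |d|, so use the tie-corrected normal approximation.
        E[W] = n(n+1)/4 = 9*10/4 = 22.5.
        Tie groups: |d|=3 (t=2), |d|=5 (t=4); sum(t^3 - t) = 66.
        Var[W] = n(n+1)(2n+1)/24 - sum(t^3-t)/48 = 1710/24 - 66/48 = 69.875.
        z = (W - E[W]) / sqrt(Var[W]) = (14 - 22.5) / 8.3591 = -1.0169.
        Two-sided p = 2*Phi(z) = 0.309224.
Step 6: alpha = 0.05. fail to reject H0.

W+ = 14, W- = 31, W = min = 14, p = 0.309224, fail to reject H0.


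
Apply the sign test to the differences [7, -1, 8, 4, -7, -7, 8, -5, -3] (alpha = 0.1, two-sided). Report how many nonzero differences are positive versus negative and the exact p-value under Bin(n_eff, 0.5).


Step 1: Discard zero differences. Original n = 9; n_eff = number of nonzero differences = 9.
Nonzero differences (with sign): +7, -1, +8, +4, -7, -7, +8, -5, -3
Step 2: Count signs: positive = 4, negative = 5.
Step 3: Under H0: P(positive) = 0.5, so the number of positives S ~ Bin(9, 0.5).
Step 4: Two-sided exact p-value = sum of Bin(9,0.5) probabilities at or below the observed probability = 1.000000.
Step 5: alpha = 0.1. fail to reject H0.

n_eff = 9, pos = 4, neg = 5, p = 1.000000, fail to reject H0.


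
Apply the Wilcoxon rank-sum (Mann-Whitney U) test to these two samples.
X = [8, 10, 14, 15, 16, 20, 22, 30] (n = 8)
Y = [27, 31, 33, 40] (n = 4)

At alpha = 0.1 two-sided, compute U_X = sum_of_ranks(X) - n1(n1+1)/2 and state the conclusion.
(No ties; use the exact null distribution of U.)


Step 1: Combine and sort all 12 observations; assign midranks.
sorted (value, group): (8,X), (10,X), (14,X), (15,X), (16,X), (20,X), (22,X), (27,Y), (30,X), (31,Y), (33,Y), (40,Y)
ranks: 8->1, 10->2, 14->3, 15->4, 16->5, 20->6, 22->7, 27->8, 30->9, 31->10, 33->11, 40->12
Step 2: Rank sum for X: R1 = 1 + 2 + 3 + 4 + 5 + 6 + 7 + 9 = 37.
Step 3: U_X = R1 - n1(n1+1)/2 = 37 - 8*9/2 = 37 - 36 = 1.
       U_Y = n1*n2 - U_X = 32 - 1 = 31.
Step 4: No ties, so the exact null distribution of U (based on enumerating the C(12,8) = 495 equally likely rank assignments) gives the two-sided p-value.
Step 5: p-value = 0.008081; compare to alpha = 0.1. reject H0.

U_X = 1, p = 0.008081, reject H0 at alpha = 0.1.
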